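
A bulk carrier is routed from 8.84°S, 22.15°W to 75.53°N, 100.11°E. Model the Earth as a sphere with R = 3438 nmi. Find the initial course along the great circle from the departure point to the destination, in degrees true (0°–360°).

12.7°

N = sin Δλ·cos φ₂ = +0.2113;  D = cos φ₁ sin φ₂ − sin φ₁ cos φ₂ cos Δλ = +0.9363
initial course = atan2(N, D) = 12.72°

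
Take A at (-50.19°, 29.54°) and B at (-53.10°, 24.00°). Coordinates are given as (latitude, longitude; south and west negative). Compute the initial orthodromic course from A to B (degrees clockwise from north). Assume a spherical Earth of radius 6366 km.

227.6°

θ = atan2( sin Δλ·cos φ₂ ,  cos φ₁ sin φ₂ − sin φ₁ cos φ₂ cos Δλ )
  = atan2(-0.0580, -0.0529) = 227.60°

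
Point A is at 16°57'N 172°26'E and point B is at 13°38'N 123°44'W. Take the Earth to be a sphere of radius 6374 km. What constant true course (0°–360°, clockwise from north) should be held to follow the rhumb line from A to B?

93.1°

Meridional parts: M(φ₁)=+0.3002, M(φ₂)=+0.2402 → ΔM = -0.0600;  Δλ = +1.1141 rad
tan C = Δλ / ΔM = -18.5619 → C = 93.08°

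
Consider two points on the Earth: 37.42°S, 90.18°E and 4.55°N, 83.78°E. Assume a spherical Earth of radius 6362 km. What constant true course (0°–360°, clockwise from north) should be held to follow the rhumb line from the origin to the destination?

Δψ = ln[tan(π/4+φ₂/2)/tan(π/4+φ₁/2)] = +0.7847
Δλ = -0.1117 rad (taken the short way round)
course = atan2(Δλ, Δψ) = 351.90°

351.9°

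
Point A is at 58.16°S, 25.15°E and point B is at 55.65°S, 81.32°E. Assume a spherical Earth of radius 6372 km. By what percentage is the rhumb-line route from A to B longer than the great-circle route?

3.0%

Great circle: σ = 0.5215 rad → d_gc = Rσ = 3322.7 km
Rhumb: Δφ = +0.0438, Δλ = +0.9804, Δψ = +0.0803, q = Δφ/Δψ = 0.5458 → d_rh = R√(Δφ²+q²Δλ²) = 3420.8 km
Excess = (3420.8 − 3322.7) / 3322.7 = 98.1 / 3322.7 = 2.952% ≈ 3.0%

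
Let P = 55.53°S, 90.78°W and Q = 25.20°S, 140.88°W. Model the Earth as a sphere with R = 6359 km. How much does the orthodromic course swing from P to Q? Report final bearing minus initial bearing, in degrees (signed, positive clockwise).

+34.8°

Initial bearing θ₁ = atan2(sin Δλ cos φ₂, cos φ₁ sin φ₂ − sin φ₁ cos φ₂ cos Δλ) = 288.89°
Final bearing θ₂ = (initial bearing from the destination back to the start) + 180° = 323.71°
Δθ = θ₂ − θ₁ = +34.8°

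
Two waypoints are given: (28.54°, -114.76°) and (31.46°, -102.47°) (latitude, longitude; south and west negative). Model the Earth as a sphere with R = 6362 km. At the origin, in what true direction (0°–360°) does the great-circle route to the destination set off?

71.6°

θ = atan2( sin Δλ·cos φ₂ ,  cos φ₁ sin φ₂ − sin φ₁ cos φ₂ cos Δλ )
  = atan2(+0.1816, +0.0603) = 71.63°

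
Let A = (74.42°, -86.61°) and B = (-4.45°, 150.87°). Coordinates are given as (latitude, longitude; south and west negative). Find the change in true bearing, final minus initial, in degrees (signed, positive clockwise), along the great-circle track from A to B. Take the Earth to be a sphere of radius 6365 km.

At departure: θ₁ = atan2(sin Δλ cos φ₂, cos φ₁ sin φ₂ − sin φ₁ cos φ₂ cos Δλ) = 300.51°
At arrival: θ₂ = atan2(sin Δλ cos φ₁, −cos φ₂ sin φ₁ + sin φ₂ cos φ₁ cos Δλ) = 193.42°
Δθ = θ₂ − θ₁ = -107.1°

-107.1°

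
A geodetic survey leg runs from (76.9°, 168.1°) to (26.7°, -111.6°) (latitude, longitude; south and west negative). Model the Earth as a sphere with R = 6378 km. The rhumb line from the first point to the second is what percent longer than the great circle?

5.7%

Great circle: σ = 1.0795 rad → d_gc = Rσ = 6885.2 km
Rhumb: Δφ = -0.8762, Δλ = +1.4015, Δψ = -1.6805, q = Δφ/Δψ = 0.5214 → d_rh = R√(Δφ²+q²Δλ²) = 7276.3 km
Excess = (7276.3 − 6885.2) / 6885.2 = 391.1 / 6885.2 = 5.68% ≈ 5.7%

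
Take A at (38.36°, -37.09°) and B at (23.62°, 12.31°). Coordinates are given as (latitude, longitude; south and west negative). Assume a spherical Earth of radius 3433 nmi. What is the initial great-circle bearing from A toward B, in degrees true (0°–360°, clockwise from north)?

θ = atan2( sin Δλ·cos φ₂ ,  cos φ₁ sin φ₂ − sin φ₁ cos φ₂ cos Δλ )
  = atan2(+0.6957, -0.0559) = 94.59°

94.6°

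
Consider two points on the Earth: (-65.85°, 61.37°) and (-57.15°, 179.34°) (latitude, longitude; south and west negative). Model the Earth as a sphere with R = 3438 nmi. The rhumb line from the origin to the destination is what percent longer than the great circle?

Great circle: σ = 0.8467 rad → d_gc = Rσ = 2910.9 nmi
Rhumb: Δφ = +0.1518, Δλ = +2.0590, Δψ = +0.3206, q = Δφ/Δψ = 0.4736 → d_rh = R√(Δφ²+q²Δλ²) = 3392.7 nmi
Excess = (3392.7 − 2910.9) / 2910.9 = 481.8 / 2910.9 = 16.552% ≈ 16.6%

16.6%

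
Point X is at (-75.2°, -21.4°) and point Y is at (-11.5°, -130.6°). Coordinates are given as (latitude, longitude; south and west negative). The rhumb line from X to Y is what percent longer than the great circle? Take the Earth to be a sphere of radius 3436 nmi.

Great circle: σ = 1.4601 rad → d_gc = Rσ = 5017.0 nmi
Rhumb: Δφ = +1.1118, Δλ = -1.9059, Δψ = +1.8391, q = Δφ/Δψ = 0.6045 → d_rh = R√(Δφ²+q²Δλ²) = 5501.4 nmi
Excess = (5501.4 − 5017.0) / 5017.0 = 484.4 / 5017.0 = 9.66% ≈ 9.7%

9.7%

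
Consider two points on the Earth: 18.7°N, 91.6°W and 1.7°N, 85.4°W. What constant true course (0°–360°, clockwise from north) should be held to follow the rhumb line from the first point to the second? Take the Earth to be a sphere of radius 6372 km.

Δψ = ln[tan(π/4+φ₂/2)/tan(π/4+φ₁/2)] = -0.3027
Δλ = +0.1082 rad (taken the short way round)
course = atan2(Δλ, Δψ) = 160.33°

160.3°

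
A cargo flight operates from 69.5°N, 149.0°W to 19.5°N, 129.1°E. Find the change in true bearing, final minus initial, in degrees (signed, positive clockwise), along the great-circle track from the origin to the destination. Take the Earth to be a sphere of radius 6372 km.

-67.7°

Initial bearing θ₁ = atan2(sin Δλ cos φ₂, cos φ₁ sin φ₂ − sin φ₁ cos φ₂ cos Δλ) = 269.54°
Final bearing θ₂ = (initial bearing from the destination back to the start) + 180° = 201.81°
Δθ = θ₂ − θ₁ = -67.7°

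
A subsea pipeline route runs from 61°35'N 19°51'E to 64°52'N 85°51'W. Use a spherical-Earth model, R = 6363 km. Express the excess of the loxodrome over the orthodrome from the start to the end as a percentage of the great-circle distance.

13.1%

Great circle: σ = 0.7354 rad → d_gc = Rσ = 4679.5 km
Rhumb: Δφ = +0.0573, Δλ = -1.8448, Δψ = +0.1274, q = Δφ/Δψ = 0.4499 → d_rh = R√(Δφ²+q²Δλ²) = 5294.2 km
Excess = (5294.2 − 4679.5) / 4679.5 = 614.7 / 4679.5 = 13.14% ≈ 13.1%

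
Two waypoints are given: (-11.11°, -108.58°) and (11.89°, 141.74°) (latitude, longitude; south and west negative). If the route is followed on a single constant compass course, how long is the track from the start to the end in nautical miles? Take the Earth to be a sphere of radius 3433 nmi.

Rhumb course C = atan2(Δλ, Δψ) with Δψ = ln[tan(π/4+φ₂/2)/tan(π/4+φ₁/2)] = +0.4042, Δλ = -1.9143 → C = 281.92°
d = R·|Δφ| / |cos C| = 3433·0.40143 / 0.20657 = 6671 nmi

6671 nmi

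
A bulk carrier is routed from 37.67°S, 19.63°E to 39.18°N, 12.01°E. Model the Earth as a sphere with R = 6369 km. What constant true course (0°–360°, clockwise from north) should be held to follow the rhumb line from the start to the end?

Meridional parts: M(φ₁)=-0.7107, M(φ₂)=+0.7443 → ΔM = +1.4550;  Δλ = -0.1330 rad
tan C = Δλ / ΔM = -0.0914 → C = 354.78°

354.8°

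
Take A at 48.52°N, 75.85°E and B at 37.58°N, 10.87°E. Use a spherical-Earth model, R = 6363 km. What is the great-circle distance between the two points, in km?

5246 km

Haversine: a = sin²(Δφ/2)+cos φ₁ cos φ₂ sin²(Δλ/2) = 0.16054;  σ = 2·atan2(√a,√(1−a))
σ = 47.241° → d = Rσ = 6363·0.82452 = 5246 km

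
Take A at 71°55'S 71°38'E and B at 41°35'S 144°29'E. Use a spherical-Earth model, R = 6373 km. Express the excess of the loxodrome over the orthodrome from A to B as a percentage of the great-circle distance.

5.1%

Great circle: σ = 0.7963 rad → d_gc = Rσ = 5074.5 km
Rhumb: Δφ = +0.5294, Δλ = +1.2715, Δψ = +1.0386, q = Δφ/Δψ = 0.5097 → d_rh = R√(Δφ²+q²Δλ²) = 5333.3 km
Excess = (5333.3 − 5074.5) / 5074.5 = 258.8 / 5074.5 = 5.10% ≈ 5.1%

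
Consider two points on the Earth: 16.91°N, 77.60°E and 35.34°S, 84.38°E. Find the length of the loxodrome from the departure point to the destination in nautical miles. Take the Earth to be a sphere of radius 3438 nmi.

Δψ = ln[tan(π/4+φ₂/2)/tan(π/4+φ₁/2)] = -0.9596;  Δφ = -0.9119 rad,  Δλ = +0.1183 rad
q = Δφ/Δψ = 0.9503
d = R·√(Δφ² + q²Δλ²) = 3438·0.91884 = 3159 nmi

3159 nmi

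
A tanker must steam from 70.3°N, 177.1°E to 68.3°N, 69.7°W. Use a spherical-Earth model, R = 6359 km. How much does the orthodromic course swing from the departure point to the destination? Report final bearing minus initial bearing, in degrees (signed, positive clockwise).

+109.6°

At departure: θ₁ = atan2(sin Δλ cos φ₂, cos φ₁ sin φ₂ − sin φ₁ cos φ₂ cos Δλ) = 37.04°
At arrival: θ₂ = atan2(sin Δλ cos φ₁, −cos φ₂ sin φ₁ + sin φ₂ cos φ₁ cos Δλ) = 146.69°
Δθ = θ₂ − θ₁ = +109.6°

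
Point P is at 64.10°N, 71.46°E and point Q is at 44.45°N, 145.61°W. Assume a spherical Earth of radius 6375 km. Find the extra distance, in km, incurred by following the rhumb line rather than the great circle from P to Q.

Great circle: cos σ = sin φ₁ sin φ₂ + cos φ₁ cos φ₂ cos Δλ,  σ = 1.1798 rad → d_gc = 7520.9 km
Rhumb line: Δψ = -0.6020, q = Δφ/Δψ = 0.5697, d_rh = R√(Δφ²+q²Δλ²) = 9319.5 km
Excess = 9319.5 − 7520.9 = 1798.6 ≈ 1799 km

1799 km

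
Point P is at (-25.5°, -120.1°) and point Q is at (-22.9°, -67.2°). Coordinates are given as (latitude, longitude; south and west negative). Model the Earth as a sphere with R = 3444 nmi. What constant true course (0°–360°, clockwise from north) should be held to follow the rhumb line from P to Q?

86.9°

Meridional parts: M(φ₁)=-0.4605, M(φ₂)=-0.4108 → ΔM = +0.0498;  Δλ = +0.9233 rad
tan C = Δλ / ΔM = +18.5559 → C = 86.92°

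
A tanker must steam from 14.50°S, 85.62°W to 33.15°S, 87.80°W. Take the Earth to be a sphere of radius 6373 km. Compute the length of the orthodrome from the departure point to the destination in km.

2086 km

cos σ = sin φ₁ sin φ₂ + cos φ₁ cos φ₂ cos Δλ
      = sin(-14.50°)sin(-33.15°) + cos(-14.50°)cos(-33.15°)cos(-2.18°) = 0.9469
σ = 18.755° → d = Rσ = 6373·0.32733 = 2086 km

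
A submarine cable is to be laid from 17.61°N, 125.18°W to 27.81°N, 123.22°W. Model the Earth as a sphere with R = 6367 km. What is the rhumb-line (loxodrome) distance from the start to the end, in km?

Rhumb course C = atan2(Δλ, Δψ) with Δψ = ln[tan(π/4+φ₂/2)/tan(π/4+φ₁/2)] = +0.1933, Δλ = +0.0342 → C = 10.03°
d = R·|Δφ| / |cos C| = 6367·0.17802 / 0.98470 = 1151 km

1151 km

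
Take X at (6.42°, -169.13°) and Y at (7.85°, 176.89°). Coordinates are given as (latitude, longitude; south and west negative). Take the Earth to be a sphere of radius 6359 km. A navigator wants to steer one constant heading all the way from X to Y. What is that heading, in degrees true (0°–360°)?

275.9°

Δψ = ln[tan(π/4+φ₂/2)/tan(π/4+φ₁/2)] = +0.0252
Δλ = -0.2440 rad (taken the short way round)
course = atan2(Δλ, Δψ) = 275.89°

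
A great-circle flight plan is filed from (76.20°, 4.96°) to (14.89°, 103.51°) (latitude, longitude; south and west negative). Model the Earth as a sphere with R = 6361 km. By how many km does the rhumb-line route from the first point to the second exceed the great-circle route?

685 km

Great circle: cos σ = sin φ₁ sin φ₂ + cos φ₁ cos φ₂ cos Δλ,  σ = 1.3538 rad → d_gc = 8611.7 km
Rhumb line: Δψ = -1.8490, q = Δφ/Δψ = 0.5787, d_rh = R√(Δφ²+q²Δλ²) = 9296.4 km
Excess = 9296.4 − 8611.7 = 684.7 ≈ 685 km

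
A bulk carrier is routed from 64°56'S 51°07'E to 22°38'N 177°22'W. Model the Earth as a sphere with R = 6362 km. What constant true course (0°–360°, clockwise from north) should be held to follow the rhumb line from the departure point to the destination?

Meridional parts: M(φ₁)=-1.5037, M(φ₂)=+0.4057 → ΔM = +1.9094;  Δλ = +2.2954 rad
tan C = Δλ / ΔM = +1.2021 → C = 50.24°

50.2°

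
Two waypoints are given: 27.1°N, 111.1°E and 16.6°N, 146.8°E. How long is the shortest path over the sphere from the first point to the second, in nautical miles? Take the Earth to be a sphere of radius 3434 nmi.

2075 nmi

cos σ = sin φ₁ sin φ₂ + cos φ₁ cos φ₂ cos Δλ
      = sin(27.10°)sin(16.60°) + cos(27.10°)cos(16.60°)cos(35.70°) = 0.8229
σ = 34.620° → d = Rσ = 3434·0.60423 = 2075 nmi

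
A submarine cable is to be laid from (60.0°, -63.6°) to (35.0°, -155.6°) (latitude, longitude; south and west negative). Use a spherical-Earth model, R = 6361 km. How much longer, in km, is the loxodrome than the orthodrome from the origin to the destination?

Great circle: cos σ = sin φ₁ sin φ₂ + cos φ₁ cos φ₂ cos Δλ,  σ = 1.0674 rad → d_gc = 6789.5 km
Rhumb line: Δψ = -0.6641, q = Δφ/Δψ = 0.6570, d_rh = R√(Δφ²+q²Δλ²) = 7261.9 km
Excess = 7261.9 − 6789.5 = 472.4 ≈ 472 km

472 km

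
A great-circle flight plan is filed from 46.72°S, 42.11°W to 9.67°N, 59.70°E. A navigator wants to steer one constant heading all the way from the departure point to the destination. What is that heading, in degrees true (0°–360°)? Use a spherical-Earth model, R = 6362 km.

Δψ = ln[tan(π/4+φ₂/2)/tan(π/4+φ₁/2)] = +1.0941
Δλ = +1.7769 rad (taken the short way round)
course = atan2(Δλ, Δψ) = 58.38°

58.4°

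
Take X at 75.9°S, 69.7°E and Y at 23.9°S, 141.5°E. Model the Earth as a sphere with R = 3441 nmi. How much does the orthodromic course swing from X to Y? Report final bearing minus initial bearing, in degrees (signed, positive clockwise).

-63.3°

At departure: θ₁ = atan2(sin Δλ cos φ₂, cos φ₁ sin φ₂ − sin φ₁ cos φ₂ cos Δλ) = 78.40°
At arrival: θ₂ = atan2(sin Δλ cos φ₁, −cos φ₂ sin φ₁ + sin φ₂ cos φ₁ cos Δλ) = 15.13°
Δθ = θ₂ − θ₁ = -63.3°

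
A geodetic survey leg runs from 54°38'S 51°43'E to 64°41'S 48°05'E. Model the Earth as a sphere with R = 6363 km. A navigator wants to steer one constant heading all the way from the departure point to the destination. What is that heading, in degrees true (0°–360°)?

Meridional parts: M(φ₁)=-1.1431, M(φ₂)=-1.4935 → ΔM = -0.3503;  Δλ = -0.0634 rad
tan C = Δλ / ΔM = +0.1810 → C = 190.26°

190.3°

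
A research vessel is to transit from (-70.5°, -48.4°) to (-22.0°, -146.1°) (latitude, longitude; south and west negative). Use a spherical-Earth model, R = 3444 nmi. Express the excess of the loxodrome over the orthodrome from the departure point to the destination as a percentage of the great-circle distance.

Great circle: σ = 1.2539 rad → d_gc = Rσ = 4318.3 nmi
Rhumb: Δφ = +0.8465, Δλ = -1.7052, Δψ = +1.3675, q = Δφ/Δψ = 0.6190 → d_rh = R√(Δφ²+q²Δλ²) = 4659.8 nmi
Excess = (4659.8 − 4318.3) / 4318.3 = 341.5 / 4318.3 = 7.91% ≈ 7.9%

7.9%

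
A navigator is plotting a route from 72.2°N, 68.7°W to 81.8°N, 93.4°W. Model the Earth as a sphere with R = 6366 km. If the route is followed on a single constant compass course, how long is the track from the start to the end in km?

1218 km

Rhumb course C = atan2(Δλ, Δψ) with Δψ = ln[tan(π/4+φ₂/2)/tan(π/4+φ₁/2)] = +0.7814, Δλ = -0.4311 → C = 331.12°
d = R·|Δφ| / |cos C| = 6366·0.16755 / 0.87560 = 1218 km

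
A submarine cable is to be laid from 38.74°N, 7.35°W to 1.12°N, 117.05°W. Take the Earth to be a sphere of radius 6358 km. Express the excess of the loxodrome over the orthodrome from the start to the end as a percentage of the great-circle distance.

Great circle: σ = 1.8241 rad → d_gc = Rσ = 11597.9 km
Rhumb: Δφ = -0.6566, Δλ = -1.9146, Δψ = -0.7149, q = Δφ/Δψ = 0.9184 → d_rh = R√(Δφ²+q²Δλ²) = 11934.1 km
Excess = (11934.1 − 11597.9) / 11597.9 = 336.2 / 11597.9 = 2.90% ≈ 2.9%

2.9%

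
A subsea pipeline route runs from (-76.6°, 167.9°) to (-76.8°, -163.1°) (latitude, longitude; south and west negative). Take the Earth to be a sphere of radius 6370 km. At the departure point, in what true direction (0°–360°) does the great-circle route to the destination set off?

105.8°

θ = atan2( sin Δλ·cos φ₂ ,  cos φ₁ sin φ₂ − sin φ₁ cos φ₂ cos Δλ )
  = atan2(+0.1107, -0.0313) = 105.81°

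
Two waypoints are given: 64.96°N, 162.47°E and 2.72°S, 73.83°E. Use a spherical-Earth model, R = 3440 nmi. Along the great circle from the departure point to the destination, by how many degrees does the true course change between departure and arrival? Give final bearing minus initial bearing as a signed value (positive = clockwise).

Initial bearing θ₁ = atan2(sin Δλ cos φ₂, cos φ₁ sin φ₂ − sin φ₁ cos φ₂ cos Δλ) = 267.62°
Final bearing θ₂ = (initial bearing from the destination back to the start) + 180° = 205.05°
Δθ = θ₂ − θ₁ = -62.6°

-62.6°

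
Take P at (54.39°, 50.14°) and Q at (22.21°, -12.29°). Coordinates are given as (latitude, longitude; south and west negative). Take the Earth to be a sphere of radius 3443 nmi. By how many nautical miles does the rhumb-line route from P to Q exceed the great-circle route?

Great circle: cos σ = sin φ₁ sin φ₂ + cos φ₁ cos φ₂ cos Δλ,  σ = 0.9803 rad → d_gc = 3375.0 nmi
Rhumb line: Δψ = -0.7381, q = Δφ/Δψ = 0.7610, d_rh = R√(Δφ²+q²Δλ²) = 3448.0 nmi
Excess = 3448.0 − 3375.0 = 73.0 ≈ 73 nmi

73 nmi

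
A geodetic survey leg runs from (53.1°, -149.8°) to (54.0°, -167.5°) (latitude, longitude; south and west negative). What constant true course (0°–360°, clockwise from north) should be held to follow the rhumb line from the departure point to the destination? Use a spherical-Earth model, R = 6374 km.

274.9°

Meridional parts: M(φ₁)=+1.0977, M(φ₂)=+1.1242 → ΔM = +0.0264;  Δλ = -0.3089 rad
tan C = Δλ / ΔM = -11.6838 → C = 274.89°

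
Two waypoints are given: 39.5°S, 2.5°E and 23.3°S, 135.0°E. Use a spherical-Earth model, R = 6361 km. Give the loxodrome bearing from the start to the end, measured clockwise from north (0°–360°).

81.8°

Δψ = ln[tan(π/4+φ₂/2)/tan(π/4+φ₁/2)] = +0.3332
Δλ = +2.3126 rad (taken the short way round)
course = atan2(Δλ, Δψ) = 81.80°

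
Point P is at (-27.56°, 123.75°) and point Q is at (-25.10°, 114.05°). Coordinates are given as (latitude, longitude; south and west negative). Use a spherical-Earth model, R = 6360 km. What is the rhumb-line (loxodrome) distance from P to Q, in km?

Rhumb course C = atan2(Δλ, Δψ) with Δψ = ln[tan(π/4+φ₂/2)/tan(π/4+φ₁/2)] = +0.0479, Δλ = -0.1693 → C = 285.80°
d = R·|Δφ| / |cos C| = 6360·0.04294 / 0.27230 = 1003 km

1003 km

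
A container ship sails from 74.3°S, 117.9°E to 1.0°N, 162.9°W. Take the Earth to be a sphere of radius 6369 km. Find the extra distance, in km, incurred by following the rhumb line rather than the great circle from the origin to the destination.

Great circle: cos σ = sin φ₁ sin φ₂ + cos φ₁ cos φ₂ cos Δλ,  σ = 1.5369 rad → d_gc = 9788.5 km
Rhumb line: Δψ = +1.9989, q = Δφ/Δψ = 0.6575, d_rh = R√(Δφ²+q²Δλ²) = 10176.9 km
Excess = 10176.9 − 9788.5 = 388.4 ≈ 388 km

388 km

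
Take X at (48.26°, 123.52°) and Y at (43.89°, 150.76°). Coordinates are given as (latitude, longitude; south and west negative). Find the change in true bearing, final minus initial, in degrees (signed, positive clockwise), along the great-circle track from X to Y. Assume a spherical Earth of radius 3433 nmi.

At departure: θ₁ = atan2(sin Δλ cos φ₂, cos φ₁ sin φ₂ − sin φ₁ cos φ₂ cos Δλ) = 92.87°
At arrival: θ₂ = atan2(sin Δλ cos φ₁, −cos φ₂ sin φ₁ + sin φ₂ cos φ₁ cos Δλ) = 112.69°
Δθ = θ₂ − θ₁ = +19.8°

+19.8°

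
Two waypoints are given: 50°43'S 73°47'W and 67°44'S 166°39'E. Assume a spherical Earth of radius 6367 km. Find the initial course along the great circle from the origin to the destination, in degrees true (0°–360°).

θ = atan2( sin Δλ·cos φ₂ ,  cos φ₁ sin φ₂ − sin φ₁ cos φ₂ cos Δλ )
  = atan2(-0.3296, -0.7307) = 204.28°

204.3°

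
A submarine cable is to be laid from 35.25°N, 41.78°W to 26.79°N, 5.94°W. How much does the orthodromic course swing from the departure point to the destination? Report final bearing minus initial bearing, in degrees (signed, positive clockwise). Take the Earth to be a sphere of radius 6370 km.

At departure: θ₁ = atan2(sin Δλ cos φ₂, cos φ₁ sin φ₂ − sin φ₁ cos φ₂ cos Δλ) = 95.42°
At arrival: θ₂ = atan2(sin Δλ cos φ₁, −cos φ₂ sin φ₁ + sin φ₂ cos φ₁ cos Δλ) = 114.39°
Δθ = θ₂ − θ₁ = +19.0°

+19.0°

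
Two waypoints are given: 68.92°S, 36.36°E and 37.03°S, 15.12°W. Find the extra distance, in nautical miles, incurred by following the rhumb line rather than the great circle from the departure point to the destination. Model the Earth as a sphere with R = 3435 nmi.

58 nmi

Great circle: cos σ = sin φ₁ sin φ₂ + cos φ₁ cos φ₂ cos Δλ,  σ = 0.7366 rad → d_gc = 2530.2 nmi
Rhumb line: Δψ = +0.9850, q = Δφ/Δψ = 0.5650, d_rh = R√(Δφ²+q²Δλ²) = 2587.8 nmi
Excess = 2587.8 − 2530.2 = 57.6 ≈ 58 nmi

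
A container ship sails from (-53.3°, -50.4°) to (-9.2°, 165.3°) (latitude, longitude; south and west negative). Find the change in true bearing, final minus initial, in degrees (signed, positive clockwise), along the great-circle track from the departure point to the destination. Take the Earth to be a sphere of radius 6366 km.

+120.2°

Initial bearing θ₁ = atan2(sin Δλ cos φ₂, cos φ₁ sin φ₂ − sin φ₁ cos φ₂ cos Δλ) = 217.96°
Final bearing θ₂ = (initial bearing from the destination back to the start) + 180° = 338.14°
Δθ = θ₂ − θ₁ = +120.2°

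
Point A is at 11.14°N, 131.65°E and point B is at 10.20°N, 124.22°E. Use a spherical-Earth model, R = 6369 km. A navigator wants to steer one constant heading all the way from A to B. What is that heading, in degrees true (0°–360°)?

262.7°

Δψ = ln[tan(π/4+φ₂/2)/tan(π/4+φ₁/2)] = -0.0167
Δλ = -0.1297 rad (taken the short way round)
course = atan2(Δλ, Δψ) = 262.66°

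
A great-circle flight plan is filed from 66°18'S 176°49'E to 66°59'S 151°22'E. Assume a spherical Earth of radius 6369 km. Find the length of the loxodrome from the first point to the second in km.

Rhumb course C = atan2(Δλ, Δψ) with Δψ = ln[tan(π/4+φ₂/2)/tan(π/4+φ₁/2)] = -0.0301, Δλ = -0.4442 → C = 266.13°
d = R·|Δφ| / |cos C| = 6369·0.01193 / 0.06757 = 1124 km

1124 km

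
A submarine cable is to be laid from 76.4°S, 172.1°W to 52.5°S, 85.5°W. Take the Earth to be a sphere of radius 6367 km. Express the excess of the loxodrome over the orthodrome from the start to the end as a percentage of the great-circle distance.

Great circle: σ = 0.6768 rad → d_gc = Rσ = 4309.0 km
Rhumb: Δφ = +0.4171, Δλ = +1.5115, Δψ = +1.0462, q = Δφ/Δψ = 0.3987 → d_rh = R√(Δφ²+q²Δλ²) = 4666.6 km
Excess = (4666.6 − 4309.0) / 4309.0 = 357.6 / 4309.0 = 8.30% ≈ 8.3%

8.3%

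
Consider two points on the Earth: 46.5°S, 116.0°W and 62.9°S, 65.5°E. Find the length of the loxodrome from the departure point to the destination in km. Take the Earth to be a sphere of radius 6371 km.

Δψ = ln[tan(π/4+φ₂/2)/tan(π/4+φ₁/2)] = -0.5041;  Δφ = -0.2862 rad,  Δλ = -3.1154 rad
q = Δφ/Δψ = 0.5679
d = R·√(Δφ² + q²Δλ²) = 6371·1.79213 = 11418 km

11418 km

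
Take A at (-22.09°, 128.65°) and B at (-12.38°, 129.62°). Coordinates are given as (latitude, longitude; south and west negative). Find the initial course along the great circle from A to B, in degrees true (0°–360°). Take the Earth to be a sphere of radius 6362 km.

θ = atan2( sin Δλ·cos φ₂ ,  cos φ₁ sin φ₂ − sin φ₁ cos φ₂ cos Δλ )
  = atan2(+0.0165, +0.1686) = 5.60°

5.6°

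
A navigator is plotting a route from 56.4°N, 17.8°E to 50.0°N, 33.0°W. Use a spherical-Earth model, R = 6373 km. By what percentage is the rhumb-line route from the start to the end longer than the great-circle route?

Great circle: σ = 0.5299 rad → d_gc = Rσ = 3376.8 km
Rhumb: Δφ = -0.1117, Δλ = -0.8866, Δψ = -0.1869, q = Δφ/Δψ = 0.5976 → d_rh = R√(Δφ²+q²Δλ²) = 3450.9 km
Excess = (3450.9 − 3376.8) / 3376.8 = 74.1 / 3376.8 = 2.19% ≈ 2.2%

2.2%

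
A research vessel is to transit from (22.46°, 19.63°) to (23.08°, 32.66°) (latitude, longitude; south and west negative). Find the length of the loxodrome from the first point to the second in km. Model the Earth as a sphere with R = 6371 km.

Rhumb course C = atan2(Δλ, Δψ) with Δψ = ln[tan(π/4+φ₂/2)/tan(π/4+φ₁/2)] = +0.0117, Δλ = +0.2274 → C = 87.05°
d = R·|Δφ| / |cos C| = 6371·0.01082 / 0.05154 = 1338 km

1338 km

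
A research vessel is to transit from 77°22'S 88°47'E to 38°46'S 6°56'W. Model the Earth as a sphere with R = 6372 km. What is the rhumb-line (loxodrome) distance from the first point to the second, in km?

Δψ = ln[tan(π/4+φ₂/2)/tan(π/4+φ₁/2)] = +1.4659;  Δφ = +0.6737 rad,  Δλ = -1.6706 rad
q = Δφ/Δψ = 0.4596
d = R·√(Δφ² + q²Δλ²) = 6372·1.02143 = 6509 km

6509 km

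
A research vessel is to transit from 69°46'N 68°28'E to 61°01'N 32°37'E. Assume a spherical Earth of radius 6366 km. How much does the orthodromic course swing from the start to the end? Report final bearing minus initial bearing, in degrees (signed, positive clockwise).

Initial bearing θ₁ = atan2(sin Δλ cos φ₂, cos φ₁ sin φ₂ − sin φ₁ cos φ₂ cos Δλ) = 256.91°
Final bearing θ₂ = (initial bearing from the destination back to the start) + 180° = 224.04°
Δθ = θ₂ − θ₁ = -32.9°

-32.9°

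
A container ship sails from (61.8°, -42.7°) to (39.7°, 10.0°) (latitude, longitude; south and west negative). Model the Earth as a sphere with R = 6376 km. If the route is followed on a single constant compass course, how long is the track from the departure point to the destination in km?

4373 km

Δψ = ln[tan(π/4+φ₂/2)/tan(π/4+φ₁/2)] = -0.6255;  Δφ = -0.3857 rad,  Δλ = +0.9198 rad
q = Δφ/Δψ = 0.6167
d = R·√(Δφ² + q²Δλ²) = 6376·0.68593 = 4373 km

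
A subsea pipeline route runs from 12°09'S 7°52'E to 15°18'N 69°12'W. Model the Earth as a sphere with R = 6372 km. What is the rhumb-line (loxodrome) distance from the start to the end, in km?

Rhumb course C = atan2(Δλ, Δψ) with Δψ = ln[tan(π/4+φ₂/2)/tan(π/4+φ₁/2)] = +0.4839, Δλ = -1.3451 → C = 289.79°
d = R·|Δφ| / |cos C| = 6372·0.47909 / 0.33854 = 9018 km

9018 km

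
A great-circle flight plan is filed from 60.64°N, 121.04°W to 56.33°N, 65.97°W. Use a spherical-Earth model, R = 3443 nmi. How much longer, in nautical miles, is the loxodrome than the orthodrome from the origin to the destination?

50 nmi

Great circle: cos σ = sin φ₁ sin φ₂ + cos φ₁ cos φ₂ cos Δλ,  σ = 0.4929 rad → d_gc = 1696.9 nmi
Rhumb line: Δψ = -0.1441, q = Δφ/Δψ = 0.5219, d_rh = R√(Δφ²+q²Δλ²) = 1746.5 nmi
Excess = 1746.5 − 1696.9 = 49.6 ≈ 50 nmi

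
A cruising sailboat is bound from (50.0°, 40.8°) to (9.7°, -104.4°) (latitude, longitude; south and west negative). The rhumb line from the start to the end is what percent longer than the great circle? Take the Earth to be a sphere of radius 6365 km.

Great circle: σ = 1.9727 rad → d_gc = Rσ = 12556.5 km
Rhumb: Δφ = -0.7034, Δλ = -2.5342, Δψ = -0.8406, q = Δφ/Δψ = 0.8368 → d_rh = R√(Δφ²+q²Δλ²) = 14220.5 km
Excess = (14220.5 − 12556.5) / 12556.5 = 1664.0 / 12556.5 = 13.252% ≈ 13.3%

13.3%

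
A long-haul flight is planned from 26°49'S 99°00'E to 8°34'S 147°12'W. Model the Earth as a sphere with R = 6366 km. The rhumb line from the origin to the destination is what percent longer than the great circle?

2.4%

Great circle: σ = 1.8639 rad → d_gc = Rσ = 11865.6 km
Rhumb: Δφ = +0.3185, Δλ = +1.9862, Δψ = +0.3361, q = Δφ/Δψ = 0.9478 → d_rh = R√(Δφ²+q²Δλ²) = 12154.9 km
Excess = (12154.9 − 11865.6) / 11865.6 = 289.3 / 11865.6 = 2.44% ≈ 2.4%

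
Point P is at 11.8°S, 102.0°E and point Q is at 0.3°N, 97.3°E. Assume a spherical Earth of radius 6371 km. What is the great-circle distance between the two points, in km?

Haversine: a = sin²(Δφ/2)+cos φ₁ cos φ₂ sin²(Δλ/2) = 0.01275;  σ = 2·atan2(√a,√(1−a))
σ = 12.969° → d = Rσ = 6371·0.22635 = 1442 km

1442 km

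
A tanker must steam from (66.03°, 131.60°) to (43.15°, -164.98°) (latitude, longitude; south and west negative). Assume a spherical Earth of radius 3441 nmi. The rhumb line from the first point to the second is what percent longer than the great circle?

3.6%

Great circle: σ = 0.7112 rad → d_gc = Rσ = 2447.4 nmi
Rhumb: Δφ = -0.3993, Δλ = +1.1069, Δψ = -0.7134, q = Δφ/Δψ = 0.5597 → d_rh = R√(Δφ²+q²Δλ²) = 2536.4 nmi
Excess = (2536.4 − 2447.4) / 2447.4 = 89.0 / 2447.4 = 3.64% ≈ 3.6%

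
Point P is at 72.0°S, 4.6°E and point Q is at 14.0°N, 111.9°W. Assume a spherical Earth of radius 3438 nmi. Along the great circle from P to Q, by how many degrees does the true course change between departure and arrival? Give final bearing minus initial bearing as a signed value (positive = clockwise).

At departure: θ₁ = atan2(sin Δλ cos φ₂, cos φ₁ sin φ₂ − sin φ₁ cos φ₂ cos Δλ) = 248.79°
At arrival: θ₂ = atan2(sin Δλ cos φ₁, −cos φ₂ sin φ₁ + sin φ₂ cos φ₁ cos Δλ) = 342.73°
Δθ = θ₂ − θ₁ = +93.9°

+93.9°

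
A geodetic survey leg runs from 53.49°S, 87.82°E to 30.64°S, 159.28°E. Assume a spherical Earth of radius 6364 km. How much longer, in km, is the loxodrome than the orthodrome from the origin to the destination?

202 km

Great circle: cos σ = sin φ₁ sin φ₂ + cos φ₁ cos φ₂ cos Δλ,  σ = 0.9614 rad → d_gc = 6118.2 km
Rhumb line: Δψ = +0.5469, q = Δφ/Δψ = 0.7292, d_rh = R√(Δφ²+q²Δλ²) = 6320.2 km
Excess = 6320.2 − 6118.2 = 202.0 ≈ 202 km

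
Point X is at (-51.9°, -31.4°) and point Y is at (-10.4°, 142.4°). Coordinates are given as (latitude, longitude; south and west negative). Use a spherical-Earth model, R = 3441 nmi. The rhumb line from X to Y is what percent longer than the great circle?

Great circle: σ = 2.0502 rad → d_gc = Rσ = 7054.9 nmi
Rhumb: Δφ = +0.7243, Δλ = +3.0334, Δψ = +0.8808, q = Δφ/Δψ = 0.8223 → d_rh = R√(Δφ²+q²Δλ²) = 8937.8 nmi
Excess = (8937.8 − 7054.9) / 7054.9 = 1882.9 / 7054.9 = 26.69% ≈ 26.7%

26.7%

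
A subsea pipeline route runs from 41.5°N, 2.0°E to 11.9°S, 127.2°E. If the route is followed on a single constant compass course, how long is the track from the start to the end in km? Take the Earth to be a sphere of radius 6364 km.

14175 km

Δψ = ln[tan(π/4+φ₂/2)/tan(π/4+φ₁/2)] = -1.0067;  Δφ = -0.9320 rad,  Δλ = +2.1852 rad
q = Δφ/Δψ = 0.9258
d = R·√(Δφ² + q²Δλ²) = 6364·2.22743 = 14175 km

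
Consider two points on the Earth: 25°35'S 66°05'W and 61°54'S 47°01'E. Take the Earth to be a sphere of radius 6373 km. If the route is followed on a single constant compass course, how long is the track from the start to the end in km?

Δψ = ln[tan(π/4+φ₂/2)/tan(π/4+φ₁/2)] = -0.9231;  Δφ = -0.6338 rad,  Δλ = +1.9740 rad
q = Δφ/Δψ = 0.6866
d = R·√(Δφ² + q²Δλ²) = 6373·1.49625 = 9536 km

9536 km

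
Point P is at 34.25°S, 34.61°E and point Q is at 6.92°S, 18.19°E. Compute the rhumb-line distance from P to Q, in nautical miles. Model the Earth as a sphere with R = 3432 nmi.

1873 nmi

Rhumb course C = atan2(Δλ, Δψ) with Δψ = ln[tan(π/4+φ₂/2)/tan(π/4+φ₁/2)] = +0.5159, Δλ = -0.2866 → C = 330.95°
d = R·|Δφ| / |cos C| = 3432·0.47700 / 0.87416 = 1873 nmi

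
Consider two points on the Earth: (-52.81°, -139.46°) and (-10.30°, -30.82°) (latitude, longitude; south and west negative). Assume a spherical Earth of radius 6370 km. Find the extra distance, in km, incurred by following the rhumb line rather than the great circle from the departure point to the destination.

Great circle: cos σ = sin φ₁ sin φ₂ + cos φ₁ cos φ₂ cos Δλ,  σ = 1.6185 rad → d_gc = 10309.6 km
Rhumb line: Δψ = +0.9086, q = Δφ/Δψ = 0.8166, d_rh = R√(Δφ²+q²Δλ²) = 10936.8 km
Excess = 10936.8 − 10309.6 = 627.2 ≈ 627 km

627 km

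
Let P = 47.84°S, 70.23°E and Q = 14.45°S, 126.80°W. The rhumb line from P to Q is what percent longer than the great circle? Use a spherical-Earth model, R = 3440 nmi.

20.8%

Great circle: σ = 2.0225 rad → d_gc = Rσ = 6957.4 nmi
Rhumb: Δφ = +0.5828, Δλ = +2.8444, Δψ = +0.6984, q = Δφ/Δψ = 0.8344 → d_rh = R√(Δφ²+q²Δλ²) = 8407.3 nmi
Excess = (8407.3 − 6957.4) / 6957.4 = 1449.9 / 6957.4 = 20.84% ≈ 20.8%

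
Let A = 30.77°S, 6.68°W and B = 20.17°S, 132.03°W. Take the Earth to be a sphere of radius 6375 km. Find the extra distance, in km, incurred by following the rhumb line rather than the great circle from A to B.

730 km

Great circle: cos σ = sin φ₁ sin φ₂ + cos φ₁ cos φ₂ cos Δλ,  σ = 1.8653 rad → d_gc = 11891.09 km
Rhumb line: Δψ = +0.2053, q = Δφ/Δψ = 0.9009, d_rh = R√(Δφ²+q²Δλ²) = 12620.61 km
Excess = 12620.61 − 11891.09 = 729.52 ≈ 730 km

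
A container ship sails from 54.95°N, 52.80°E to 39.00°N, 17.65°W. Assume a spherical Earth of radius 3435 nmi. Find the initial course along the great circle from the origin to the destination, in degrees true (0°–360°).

N = sin Δλ·cos φ₂ = -0.7323;  D = cos φ₁ sin φ₂ − sin φ₁ cos φ₂ cos Δλ = +0.1485
initial course = atan2(N, D) = 281.46°

281.5°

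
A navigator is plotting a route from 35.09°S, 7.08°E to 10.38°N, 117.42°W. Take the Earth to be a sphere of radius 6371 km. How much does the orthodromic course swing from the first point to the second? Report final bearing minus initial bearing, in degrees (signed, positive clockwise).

+47.6°

Initial bearing θ₁ = atan2(sin Δλ cos φ₂, cos φ₁ sin φ₂ − sin φ₁ cos φ₂ cos Δλ) = 257.96°
Final bearing θ₂ = (initial bearing from the destination back to the start) + 180° = 305.55°
Δθ = θ₂ − θ₁ = +47.6°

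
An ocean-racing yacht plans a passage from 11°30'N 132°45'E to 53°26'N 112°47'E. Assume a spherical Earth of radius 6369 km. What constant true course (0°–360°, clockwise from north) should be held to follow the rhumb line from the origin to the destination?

338.9°

Meridional parts: M(φ₁)=+0.2021, M(φ₂)=+1.1075 → ΔM = +0.9054;  Δλ = -0.3485 rad
tan C = Δλ / ΔM = -0.3849 → C = 338.95°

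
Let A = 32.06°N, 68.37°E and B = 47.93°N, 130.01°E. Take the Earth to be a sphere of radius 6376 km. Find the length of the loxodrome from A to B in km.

5505 km

Δψ = ln[tan(π/4+φ₂/2)/tan(π/4+φ₁/2)] = +0.3644;  Δφ = +0.2770 rad,  Δλ = +1.0758 rad
q = Δφ/Δψ = 0.7602
d = R·√(Δφ² + q²Δλ²) = 6376·0.86343 = 5505 km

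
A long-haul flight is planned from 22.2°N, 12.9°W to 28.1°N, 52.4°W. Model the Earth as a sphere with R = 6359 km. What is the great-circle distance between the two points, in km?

4005 km

cos σ = sin φ₁ sin φ₂ + cos φ₁ cos φ₂ cos Δλ
      = sin(22.20°)sin(28.10°) + cos(22.20°)cos(28.10°)cos(-39.50°) = 0.8082
σ = 36.081° → d = Rσ = 6359·0.62974 = 4005 km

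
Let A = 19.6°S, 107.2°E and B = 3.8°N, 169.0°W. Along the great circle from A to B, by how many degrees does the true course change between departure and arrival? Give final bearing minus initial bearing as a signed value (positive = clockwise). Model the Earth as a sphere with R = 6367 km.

Initial bearing θ₁ = atan2(sin Δλ cos φ₂, cos φ₁ sin φ₂ − sin φ₁ cos φ₂ cos Δλ) = 84.32°
Final bearing θ₂ = (initial bearing from the destination back to the start) + 180° = 69.97°
Δθ = θ₂ − θ₁ = -14.4°

-14.4°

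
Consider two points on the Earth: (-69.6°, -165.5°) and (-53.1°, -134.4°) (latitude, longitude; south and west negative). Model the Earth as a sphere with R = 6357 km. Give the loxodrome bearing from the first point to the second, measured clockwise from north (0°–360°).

41.3°

Meridional parts: M(φ₁)=-1.7152, M(φ₂)=-1.0977 → ΔM = +0.6175;  Δλ = +0.5428 rad
tan C = Δλ / ΔM = +0.8791 → C = 41.32°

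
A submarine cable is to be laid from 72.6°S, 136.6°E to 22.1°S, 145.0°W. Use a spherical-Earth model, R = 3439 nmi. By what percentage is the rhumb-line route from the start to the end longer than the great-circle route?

Great circle: σ = 1.1432 rad → d_gc = Rσ = 3931.3 nmi
Rhumb: Δφ = +0.8814, Δλ = +1.3683, Δψ = +1.4815, q = Δφ/Δψ = 0.5949 → d_rh = R√(Δφ²+q²Δλ²) = 4126.1 nmi
Excess = (4126.1 − 3931.3) / 3931.3 = 194.8 / 3931.3 = 4.96% ≈ 5.0%

5.0%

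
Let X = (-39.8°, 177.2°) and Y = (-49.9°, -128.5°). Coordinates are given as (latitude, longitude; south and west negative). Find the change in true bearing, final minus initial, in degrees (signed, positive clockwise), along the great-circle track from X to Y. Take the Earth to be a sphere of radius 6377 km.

-39.9°

At departure: θ₁ = atan2(sin Δλ cos φ₂, cos φ₁ sin φ₂ − sin φ₁ cos φ₂ cos Δλ) = 123.57°
At arrival: θ₂ = atan2(sin Δλ cos φ₁, −cos φ₂ sin φ₁ + sin φ₂ cos φ₁ cos Δλ) = 83.66°
Δθ = θ₂ − θ₁ = -39.9°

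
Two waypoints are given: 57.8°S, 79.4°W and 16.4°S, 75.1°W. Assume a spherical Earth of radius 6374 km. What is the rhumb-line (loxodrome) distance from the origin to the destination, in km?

Rhumb course C = atan2(Δλ, Δψ) with Δψ = ln[tan(π/4+φ₂/2)/tan(π/4+φ₁/2)] = +0.9524, Δλ = +0.0750 → C = 4.51°
d = R·|Δφ| / |cos C| = 6374·0.72257 / 0.99691 = 4620 km

4620 km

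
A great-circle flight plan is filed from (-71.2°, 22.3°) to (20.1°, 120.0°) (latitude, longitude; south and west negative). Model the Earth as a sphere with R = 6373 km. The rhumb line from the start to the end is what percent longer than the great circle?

4.4%

Great circle: σ = 1.9454 rad → d_gc = Rσ = 12397.8 km
Rhumb: Δφ = +1.5935, Δλ = +1.7052, Δψ = +2.1567, q = Δφ/Δψ = 0.7388 → d_rh = R√(Δφ²+q²Δλ²) = 12945.9 km
Excess = (12945.9 − 12397.8) / 12397.8 = 548.1 / 12397.8 = 4.42% ≈ 4.4%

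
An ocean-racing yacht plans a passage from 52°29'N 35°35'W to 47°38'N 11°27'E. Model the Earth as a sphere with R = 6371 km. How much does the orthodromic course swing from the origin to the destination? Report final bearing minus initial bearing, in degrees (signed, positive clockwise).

At departure: θ₁ = atan2(sin Δλ cos φ₂, cos φ₁ sin φ₂ − sin φ₁ cos φ₂ cos Δλ) = 80.15°
At arrival: θ₂ = atan2(sin Δλ cos φ₁, −cos φ₂ sin φ₁ + sin φ₂ cos φ₁ cos Δλ) = 117.08°
Δθ = θ₂ − θ₁ = +36.9°

+36.9°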